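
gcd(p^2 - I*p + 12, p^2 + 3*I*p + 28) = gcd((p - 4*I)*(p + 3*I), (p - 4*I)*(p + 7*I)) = p - 4*I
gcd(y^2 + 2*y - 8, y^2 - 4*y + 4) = y - 2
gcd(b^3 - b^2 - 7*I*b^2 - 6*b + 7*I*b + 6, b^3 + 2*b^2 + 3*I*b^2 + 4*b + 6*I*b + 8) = b - I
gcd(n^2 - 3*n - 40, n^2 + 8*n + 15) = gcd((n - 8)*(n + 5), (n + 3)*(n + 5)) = n + 5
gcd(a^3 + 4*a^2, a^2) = a^2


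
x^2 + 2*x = x*(x + 2)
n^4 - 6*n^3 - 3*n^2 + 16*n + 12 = (n - 6)*(n - 2)*(n + 1)^2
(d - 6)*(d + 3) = d^2 - 3*d - 18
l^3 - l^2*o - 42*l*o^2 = l*(l - 7*o)*(l + 6*o)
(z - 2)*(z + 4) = z^2 + 2*z - 8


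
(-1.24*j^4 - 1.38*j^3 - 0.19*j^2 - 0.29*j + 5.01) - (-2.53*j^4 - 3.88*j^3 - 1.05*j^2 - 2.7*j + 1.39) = 1.29*j^4 + 2.5*j^3 + 0.86*j^2 + 2.41*j + 3.62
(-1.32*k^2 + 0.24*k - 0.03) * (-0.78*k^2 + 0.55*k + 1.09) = 1.0296*k^4 - 0.9132*k^3 - 1.2834*k^2 + 0.2451*k - 0.0327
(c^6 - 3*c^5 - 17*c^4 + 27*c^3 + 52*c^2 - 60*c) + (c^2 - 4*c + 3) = c^6 - 3*c^5 - 17*c^4 + 27*c^3 + 53*c^2 - 64*c + 3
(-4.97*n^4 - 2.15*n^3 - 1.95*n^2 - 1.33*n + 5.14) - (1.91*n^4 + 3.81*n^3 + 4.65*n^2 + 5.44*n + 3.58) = -6.88*n^4 - 5.96*n^3 - 6.6*n^2 - 6.77*n + 1.56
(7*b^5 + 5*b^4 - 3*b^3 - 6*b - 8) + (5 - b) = 7*b^5 + 5*b^4 - 3*b^3 - 7*b - 3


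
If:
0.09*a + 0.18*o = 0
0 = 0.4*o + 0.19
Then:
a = 0.95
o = -0.48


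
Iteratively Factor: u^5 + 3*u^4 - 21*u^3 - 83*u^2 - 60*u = (u - 5)*(u^4 + 8*u^3 + 19*u^2 + 12*u) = u*(u - 5)*(u^3 + 8*u^2 + 19*u + 12) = u*(u - 5)*(u + 3)*(u^2 + 5*u + 4) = u*(u - 5)*(u + 1)*(u + 3)*(u + 4)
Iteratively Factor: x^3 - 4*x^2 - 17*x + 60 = (x + 4)*(x^2 - 8*x + 15) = (x - 5)*(x + 4)*(x - 3)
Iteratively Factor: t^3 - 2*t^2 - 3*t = (t)*(t^2 - 2*t - 3) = t*(t - 3)*(t + 1)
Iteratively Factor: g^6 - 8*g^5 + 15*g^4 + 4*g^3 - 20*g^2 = (g - 2)*(g^5 - 6*g^4 + 3*g^3 + 10*g^2) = (g - 2)*(g + 1)*(g^4 - 7*g^3 + 10*g^2) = g*(g - 2)*(g + 1)*(g^3 - 7*g^2 + 10*g) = g^2*(g - 2)*(g + 1)*(g^2 - 7*g + 10) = g^2*(g - 2)^2*(g + 1)*(g - 5)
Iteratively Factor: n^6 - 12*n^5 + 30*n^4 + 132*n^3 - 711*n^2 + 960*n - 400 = (n - 5)*(n^5 - 7*n^4 - 5*n^3 + 107*n^2 - 176*n + 80) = (n - 5)*(n - 1)*(n^4 - 6*n^3 - 11*n^2 + 96*n - 80) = (n - 5)^2*(n - 1)*(n^3 - n^2 - 16*n + 16) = (n - 5)^2*(n - 1)*(n + 4)*(n^2 - 5*n + 4) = (n - 5)^2*(n - 1)^2*(n + 4)*(n - 4)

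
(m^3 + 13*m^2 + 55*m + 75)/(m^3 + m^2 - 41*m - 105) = (m + 5)/(m - 7)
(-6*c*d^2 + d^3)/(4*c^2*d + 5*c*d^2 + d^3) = d*(-6*c + d)/(4*c^2 + 5*c*d + d^2)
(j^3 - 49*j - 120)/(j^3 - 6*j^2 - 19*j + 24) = (j + 5)/(j - 1)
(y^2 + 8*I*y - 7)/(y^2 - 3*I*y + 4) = (y + 7*I)/(y - 4*I)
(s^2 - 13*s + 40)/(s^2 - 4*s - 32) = (s - 5)/(s + 4)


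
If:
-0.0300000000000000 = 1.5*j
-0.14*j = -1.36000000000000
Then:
No Solution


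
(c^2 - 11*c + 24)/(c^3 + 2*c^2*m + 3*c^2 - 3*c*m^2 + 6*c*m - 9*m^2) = (c^2 - 11*c + 24)/(c^3 + 2*c^2*m + 3*c^2 - 3*c*m^2 + 6*c*m - 9*m^2)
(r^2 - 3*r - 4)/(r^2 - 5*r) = (r^2 - 3*r - 4)/(r*(r - 5))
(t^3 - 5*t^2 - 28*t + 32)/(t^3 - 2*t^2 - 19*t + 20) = (t - 8)/(t - 5)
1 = 1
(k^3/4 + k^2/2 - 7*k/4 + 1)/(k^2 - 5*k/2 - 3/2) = (-k^3 - 2*k^2 + 7*k - 4)/(2*(-2*k^2 + 5*k + 3))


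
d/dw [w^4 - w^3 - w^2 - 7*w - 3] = 4*w^3 - 3*w^2 - 2*w - 7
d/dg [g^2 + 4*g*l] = 2*g + 4*l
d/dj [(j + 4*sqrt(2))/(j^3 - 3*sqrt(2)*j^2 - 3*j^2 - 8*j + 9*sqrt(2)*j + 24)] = (j^3 - 3*sqrt(2)*j^2 - 3*j^2 - 8*j + 9*sqrt(2)*j + (j + 4*sqrt(2))*(-3*j^2 + 6*j + 6*sqrt(2)*j - 9*sqrt(2) + 8) + 24)/(j^3 - 3*sqrt(2)*j^2 - 3*j^2 - 8*j + 9*sqrt(2)*j + 24)^2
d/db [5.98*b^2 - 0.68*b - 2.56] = 11.96*b - 0.68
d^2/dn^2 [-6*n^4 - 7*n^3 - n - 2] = 6*n*(-12*n - 7)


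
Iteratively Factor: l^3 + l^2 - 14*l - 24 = (l + 3)*(l^2 - 2*l - 8) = (l - 4)*(l + 3)*(l + 2)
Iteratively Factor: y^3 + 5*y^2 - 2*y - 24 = (y + 4)*(y^2 + y - 6) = (y - 2)*(y + 4)*(y + 3)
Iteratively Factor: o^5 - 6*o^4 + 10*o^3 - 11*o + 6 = (o - 3)*(o^4 - 3*o^3 + o^2 + 3*o - 2) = (o - 3)*(o + 1)*(o^3 - 4*o^2 + 5*o - 2) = (o - 3)*(o - 1)*(o + 1)*(o^2 - 3*o + 2) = (o - 3)*(o - 1)^2*(o + 1)*(o - 2)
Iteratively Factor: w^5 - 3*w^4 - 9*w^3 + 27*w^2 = (w - 3)*(w^4 - 9*w^2) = w*(w - 3)*(w^3 - 9*w) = w*(w - 3)^2*(w^2 + 3*w) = w^2*(w - 3)^2*(w + 3)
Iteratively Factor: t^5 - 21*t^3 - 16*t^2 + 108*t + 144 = (t + 2)*(t^4 - 2*t^3 - 17*t^2 + 18*t + 72) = (t - 4)*(t + 2)*(t^3 + 2*t^2 - 9*t - 18) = (t - 4)*(t - 3)*(t + 2)*(t^2 + 5*t + 6) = (t - 4)*(t - 3)*(t + 2)^2*(t + 3)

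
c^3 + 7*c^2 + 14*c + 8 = (c + 1)*(c + 2)*(c + 4)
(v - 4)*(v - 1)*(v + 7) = v^3 + 2*v^2 - 31*v + 28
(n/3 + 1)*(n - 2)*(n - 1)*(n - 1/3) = n^4/3 - n^3/9 - 7*n^2/3 + 25*n/9 - 2/3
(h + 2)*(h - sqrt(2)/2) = h^2 - sqrt(2)*h/2 + 2*h - sqrt(2)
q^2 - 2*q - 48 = (q - 8)*(q + 6)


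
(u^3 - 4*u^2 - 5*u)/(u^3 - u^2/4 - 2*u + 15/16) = 16*u*(u^2 - 4*u - 5)/(16*u^3 - 4*u^2 - 32*u + 15)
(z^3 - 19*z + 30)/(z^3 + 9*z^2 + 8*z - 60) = (z - 3)/(z + 6)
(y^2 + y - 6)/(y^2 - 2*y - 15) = (y - 2)/(y - 5)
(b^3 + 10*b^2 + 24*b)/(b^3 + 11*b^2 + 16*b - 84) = b*(b + 4)/(b^2 + 5*b - 14)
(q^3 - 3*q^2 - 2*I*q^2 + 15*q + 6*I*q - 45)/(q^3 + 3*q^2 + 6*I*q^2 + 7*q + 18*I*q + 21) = (q^3 + q^2*(-3 - 2*I) + q*(15 + 6*I) - 45)/(q^3 + q^2*(3 + 6*I) + q*(7 + 18*I) + 21)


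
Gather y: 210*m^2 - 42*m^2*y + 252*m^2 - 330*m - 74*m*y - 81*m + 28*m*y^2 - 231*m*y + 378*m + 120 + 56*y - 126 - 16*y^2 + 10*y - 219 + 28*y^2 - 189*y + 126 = 462*m^2 - 33*m + y^2*(28*m + 12) + y*(-42*m^2 - 305*m - 123) - 99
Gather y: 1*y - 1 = y - 1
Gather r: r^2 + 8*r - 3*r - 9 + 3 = r^2 + 5*r - 6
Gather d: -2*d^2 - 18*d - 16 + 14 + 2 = -2*d^2 - 18*d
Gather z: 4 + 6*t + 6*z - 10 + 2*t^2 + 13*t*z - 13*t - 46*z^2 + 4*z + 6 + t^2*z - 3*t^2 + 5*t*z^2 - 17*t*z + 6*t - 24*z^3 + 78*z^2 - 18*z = -t^2 - t - 24*z^3 + z^2*(5*t + 32) + z*(t^2 - 4*t - 8)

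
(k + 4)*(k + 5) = k^2 + 9*k + 20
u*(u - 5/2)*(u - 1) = u^3 - 7*u^2/2 + 5*u/2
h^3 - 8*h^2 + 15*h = h*(h - 5)*(h - 3)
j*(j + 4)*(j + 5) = j^3 + 9*j^2 + 20*j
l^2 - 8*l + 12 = (l - 6)*(l - 2)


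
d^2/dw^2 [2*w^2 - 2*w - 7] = 4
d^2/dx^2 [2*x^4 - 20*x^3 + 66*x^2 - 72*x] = 24*x^2 - 120*x + 132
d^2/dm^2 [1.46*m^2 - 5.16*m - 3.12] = 2.92000000000000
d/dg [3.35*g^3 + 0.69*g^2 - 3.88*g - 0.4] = 10.05*g^2 + 1.38*g - 3.88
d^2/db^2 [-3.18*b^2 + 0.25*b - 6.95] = -6.36000000000000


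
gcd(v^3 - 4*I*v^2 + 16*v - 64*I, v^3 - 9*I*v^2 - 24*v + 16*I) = v^2 - 8*I*v - 16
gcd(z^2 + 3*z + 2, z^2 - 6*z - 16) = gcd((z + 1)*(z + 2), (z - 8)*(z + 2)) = z + 2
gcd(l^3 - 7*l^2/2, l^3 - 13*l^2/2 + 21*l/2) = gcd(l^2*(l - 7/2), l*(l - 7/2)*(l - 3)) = l^2 - 7*l/2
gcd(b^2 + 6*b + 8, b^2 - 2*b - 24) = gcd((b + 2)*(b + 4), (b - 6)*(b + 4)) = b + 4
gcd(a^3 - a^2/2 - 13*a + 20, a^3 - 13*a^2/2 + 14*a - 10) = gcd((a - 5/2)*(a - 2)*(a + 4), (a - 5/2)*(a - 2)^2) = a^2 - 9*a/2 + 5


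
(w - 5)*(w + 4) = w^2 - w - 20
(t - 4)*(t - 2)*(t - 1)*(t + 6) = t^4 - t^3 - 28*t^2 + 76*t - 48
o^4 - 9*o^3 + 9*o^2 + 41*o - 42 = (o - 7)*(o - 3)*(o - 1)*(o + 2)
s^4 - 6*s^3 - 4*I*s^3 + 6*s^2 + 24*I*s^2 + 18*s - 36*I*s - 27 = (s - 3)^2*(s - 3*I)*(s - I)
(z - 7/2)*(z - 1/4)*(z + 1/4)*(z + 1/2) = z^4 - 3*z^3 - 29*z^2/16 + 3*z/16 + 7/64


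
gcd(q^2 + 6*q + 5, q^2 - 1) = q + 1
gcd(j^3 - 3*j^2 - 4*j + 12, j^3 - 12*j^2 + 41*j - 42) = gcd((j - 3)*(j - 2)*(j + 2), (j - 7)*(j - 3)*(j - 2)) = j^2 - 5*j + 6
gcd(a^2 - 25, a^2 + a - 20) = a + 5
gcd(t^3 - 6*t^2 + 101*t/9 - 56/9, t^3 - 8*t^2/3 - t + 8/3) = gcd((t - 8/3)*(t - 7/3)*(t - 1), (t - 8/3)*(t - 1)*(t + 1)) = t^2 - 11*t/3 + 8/3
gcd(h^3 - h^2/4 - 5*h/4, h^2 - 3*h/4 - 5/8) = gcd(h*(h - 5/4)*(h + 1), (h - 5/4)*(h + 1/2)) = h - 5/4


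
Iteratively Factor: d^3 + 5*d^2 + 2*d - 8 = (d + 2)*(d^2 + 3*d - 4) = (d - 1)*(d + 2)*(d + 4)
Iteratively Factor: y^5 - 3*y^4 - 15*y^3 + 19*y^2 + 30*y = (y + 3)*(y^4 - 6*y^3 + 3*y^2 + 10*y) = (y + 1)*(y + 3)*(y^3 - 7*y^2 + 10*y) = y*(y + 1)*(y + 3)*(y^2 - 7*y + 10) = y*(y - 2)*(y + 1)*(y + 3)*(y - 5)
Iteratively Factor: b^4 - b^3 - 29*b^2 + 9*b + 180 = (b + 4)*(b^3 - 5*b^2 - 9*b + 45) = (b - 3)*(b + 4)*(b^2 - 2*b - 15) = (b - 3)*(b + 3)*(b + 4)*(b - 5)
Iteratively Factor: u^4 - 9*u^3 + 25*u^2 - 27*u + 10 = (u - 1)*(u^3 - 8*u^2 + 17*u - 10) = (u - 5)*(u - 1)*(u^2 - 3*u + 2) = (u - 5)*(u - 1)^2*(u - 2)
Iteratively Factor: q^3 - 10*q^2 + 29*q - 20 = (q - 4)*(q^2 - 6*q + 5) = (q - 4)*(q - 1)*(q - 5)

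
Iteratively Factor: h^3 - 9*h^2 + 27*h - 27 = (h - 3)*(h^2 - 6*h + 9) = (h - 3)^2*(h - 3)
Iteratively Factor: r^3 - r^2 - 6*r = (r)*(r^2 - r - 6) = r*(r - 3)*(r + 2)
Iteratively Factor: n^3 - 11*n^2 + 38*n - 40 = (n - 5)*(n^2 - 6*n + 8) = (n - 5)*(n - 2)*(n - 4)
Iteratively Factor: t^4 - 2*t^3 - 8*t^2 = (t + 2)*(t^3 - 4*t^2) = t*(t + 2)*(t^2 - 4*t) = t*(t - 4)*(t + 2)*(t)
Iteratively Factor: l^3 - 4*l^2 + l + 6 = (l - 3)*(l^2 - l - 2) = (l - 3)*(l - 2)*(l + 1)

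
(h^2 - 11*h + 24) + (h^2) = 2*h^2 - 11*h + 24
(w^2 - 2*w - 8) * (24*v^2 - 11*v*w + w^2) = 24*v^2*w^2 - 48*v^2*w - 192*v^2 - 11*v*w^3 + 22*v*w^2 + 88*v*w + w^4 - 2*w^3 - 8*w^2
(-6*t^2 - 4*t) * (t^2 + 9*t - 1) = -6*t^4 - 58*t^3 - 30*t^2 + 4*t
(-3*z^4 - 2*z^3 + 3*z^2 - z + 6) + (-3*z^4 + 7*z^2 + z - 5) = -6*z^4 - 2*z^3 + 10*z^2 + 1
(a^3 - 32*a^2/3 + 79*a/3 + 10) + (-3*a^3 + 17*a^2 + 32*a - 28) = -2*a^3 + 19*a^2/3 + 175*a/3 - 18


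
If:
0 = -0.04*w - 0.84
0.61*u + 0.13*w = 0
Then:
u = 4.48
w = -21.00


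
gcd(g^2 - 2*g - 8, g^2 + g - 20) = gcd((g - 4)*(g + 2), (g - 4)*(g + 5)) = g - 4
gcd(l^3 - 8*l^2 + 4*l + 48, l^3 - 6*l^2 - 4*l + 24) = l^2 - 4*l - 12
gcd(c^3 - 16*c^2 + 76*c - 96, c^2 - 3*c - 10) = 1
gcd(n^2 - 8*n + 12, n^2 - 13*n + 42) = n - 6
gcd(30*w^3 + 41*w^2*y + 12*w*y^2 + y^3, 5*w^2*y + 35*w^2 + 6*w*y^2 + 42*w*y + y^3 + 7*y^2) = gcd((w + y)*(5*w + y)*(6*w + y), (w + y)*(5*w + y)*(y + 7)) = 5*w^2 + 6*w*y + y^2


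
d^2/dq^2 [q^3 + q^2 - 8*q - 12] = 6*q + 2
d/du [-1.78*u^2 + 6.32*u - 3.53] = 6.32 - 3.56*u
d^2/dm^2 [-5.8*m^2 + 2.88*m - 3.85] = -11.6000000000000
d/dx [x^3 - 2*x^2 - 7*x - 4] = 3*x^2 - 4*x - 7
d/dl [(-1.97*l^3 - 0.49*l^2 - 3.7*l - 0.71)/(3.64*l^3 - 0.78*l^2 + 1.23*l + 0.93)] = (3.3202*l^4 + 22.0898*l^3 - 1.2318*l^2 - 2.019*l - 2.5677)/(13.2496*l^6 - 5.6784*l^5 + 9.5628*l^4 + 4.8516*l^3 + 0.0620999999999998*l^2 + 2.2878*l + 0.8649)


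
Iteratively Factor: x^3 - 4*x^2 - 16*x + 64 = (x - 4)*(x^2 - 16) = (x - 4)*(x + 4)*(x - 4)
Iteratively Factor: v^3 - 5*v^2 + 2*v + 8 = (v - 4)*(v^2 - v - 2) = (v - 4)*(v - 2)*(v + 1)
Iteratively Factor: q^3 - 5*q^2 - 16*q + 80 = (q - 4)*(q^2 - q - 20) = (q - 4)*(q + 4)*(q - 5)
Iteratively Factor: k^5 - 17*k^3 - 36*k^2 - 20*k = (k)*(k^4 - 17*k^2 - 36*k - 20) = k*(k + 2)*(k^3 - 2*k^2 - 13*k - 10) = k*(k + 2)^2*(k^2 - 4*k - 5) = k*(k + 1)*(k + 2)^2*(k - 5)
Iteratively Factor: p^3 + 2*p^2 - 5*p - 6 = (p - 2)*(p^2 + 4*p + 3) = (p - 2)*(p + 1)*(p + 3)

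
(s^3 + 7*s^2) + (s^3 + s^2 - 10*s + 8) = 2*s^3 + 8*s^2 - 10*s + 8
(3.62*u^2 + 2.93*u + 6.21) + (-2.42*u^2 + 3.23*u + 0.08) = 1.2*u^2 + 6.16*u + 6.29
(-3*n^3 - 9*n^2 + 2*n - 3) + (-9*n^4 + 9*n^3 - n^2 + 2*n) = -9*n^4 + 6*n^3 - 10*n^2 + 4*n - 3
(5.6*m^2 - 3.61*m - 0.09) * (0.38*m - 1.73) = 2.128*m^3 - 11.0598*m^2 + 6.2111*m + 0.1557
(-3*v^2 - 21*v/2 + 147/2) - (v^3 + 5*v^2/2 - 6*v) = -v^3 - 11*v^2/2 - 9*v/2 + 147/2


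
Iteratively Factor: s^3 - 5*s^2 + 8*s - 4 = (s - 1)*(s^2 - 4*s + 4) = (s - 2)*(s - 1)*(s - 2)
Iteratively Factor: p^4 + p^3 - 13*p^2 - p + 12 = (p + 1)*(p^3 - 13*p + 12) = (p + 1)*(p + 4)*(p^2 - 4*p + 3) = (p - 3)*(p + 1)*(p + 4)*(p - 1)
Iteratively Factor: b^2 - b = (b - 1)*(b)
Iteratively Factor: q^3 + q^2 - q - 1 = (q - 1)*(q^2 + 2*q + 1) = (q - 1)*(q + 1)*(q + 1)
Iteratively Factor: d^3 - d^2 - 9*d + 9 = (d - 3)*(d^2 + 2*d - 3) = (d - 3)*(d + 3)*(d - 1)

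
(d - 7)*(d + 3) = d^2 - 4*d - 21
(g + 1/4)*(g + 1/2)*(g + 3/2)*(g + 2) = g^4 + 17*g^3/4 + 23*g^2/4 + 43*g/16 + 3/8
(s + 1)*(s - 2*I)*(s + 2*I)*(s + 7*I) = s^4 + s^3 + 7*I*s^3 + 4*s^2 + 7*I*s^2 + 4*s + 28*I*s + 28*I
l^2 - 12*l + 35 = (l - 7)*(l - 5)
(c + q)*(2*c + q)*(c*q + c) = 2*c^3*q + 2*c^3 + 3*c^2*q^2 + 3*c^2*q + c*q^3 + c*q^2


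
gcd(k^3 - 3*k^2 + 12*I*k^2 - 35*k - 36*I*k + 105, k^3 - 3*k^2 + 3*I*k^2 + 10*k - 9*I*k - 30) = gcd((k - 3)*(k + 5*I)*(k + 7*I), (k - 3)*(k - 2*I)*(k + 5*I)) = k^2 + k*(-3 + 5*I) - 15*I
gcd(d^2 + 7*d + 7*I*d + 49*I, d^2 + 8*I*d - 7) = d + 7*I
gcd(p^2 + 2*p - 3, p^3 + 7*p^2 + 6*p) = 1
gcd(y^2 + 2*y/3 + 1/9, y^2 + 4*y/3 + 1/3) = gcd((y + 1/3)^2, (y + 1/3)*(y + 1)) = y + 1/3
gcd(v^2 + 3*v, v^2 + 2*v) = v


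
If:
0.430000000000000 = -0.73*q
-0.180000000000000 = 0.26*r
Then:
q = -0.59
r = -0.69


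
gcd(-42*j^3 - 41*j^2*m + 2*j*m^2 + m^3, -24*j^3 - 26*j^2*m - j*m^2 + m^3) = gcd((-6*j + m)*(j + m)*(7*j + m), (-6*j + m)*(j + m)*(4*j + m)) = 6*j^2 + 5*j*m - m^2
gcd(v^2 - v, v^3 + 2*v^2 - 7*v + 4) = v - 1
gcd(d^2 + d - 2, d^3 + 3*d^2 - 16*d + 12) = d - 1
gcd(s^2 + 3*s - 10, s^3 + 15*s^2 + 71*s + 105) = s + 5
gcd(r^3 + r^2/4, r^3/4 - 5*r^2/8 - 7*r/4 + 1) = 1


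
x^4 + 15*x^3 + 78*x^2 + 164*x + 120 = (x + 2)^2*(x + 5)*(x + 6)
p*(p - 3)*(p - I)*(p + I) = p^4 - 3*p^3 + p^2 - 3*p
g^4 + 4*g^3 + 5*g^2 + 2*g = g*(g + 1)^2*(g + 2)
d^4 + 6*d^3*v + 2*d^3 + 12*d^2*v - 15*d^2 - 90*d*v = d*(d - 3)*(d + 5)*(d + 6*v)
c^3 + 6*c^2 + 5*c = c*(c + 1)*(c + 5)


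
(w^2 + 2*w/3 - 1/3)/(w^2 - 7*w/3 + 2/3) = (w + 1)/(w - 2)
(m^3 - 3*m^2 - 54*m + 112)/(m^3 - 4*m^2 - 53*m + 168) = (m - 2)/(m - 3)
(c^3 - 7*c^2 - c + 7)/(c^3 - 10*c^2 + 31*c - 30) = (c^3 - 7*c^2 - c + 7)/(c^3 - 10*c^2 + 31*c - 30)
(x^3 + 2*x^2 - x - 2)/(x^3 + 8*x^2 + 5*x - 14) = (x + 1)/(x + 7)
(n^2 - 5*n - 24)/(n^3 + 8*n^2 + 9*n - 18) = (n - 8)/(n^2 + 5*n - 6)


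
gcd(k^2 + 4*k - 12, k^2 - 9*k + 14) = k - 2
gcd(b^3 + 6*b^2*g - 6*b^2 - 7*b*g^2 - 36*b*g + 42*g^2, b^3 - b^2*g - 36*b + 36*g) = b^2 - b*g - 6*b + 6*g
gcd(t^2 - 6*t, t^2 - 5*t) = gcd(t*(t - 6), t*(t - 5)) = t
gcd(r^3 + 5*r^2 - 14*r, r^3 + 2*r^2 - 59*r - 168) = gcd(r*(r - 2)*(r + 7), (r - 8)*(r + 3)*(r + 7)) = r + 7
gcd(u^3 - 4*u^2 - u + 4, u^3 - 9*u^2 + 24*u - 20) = 1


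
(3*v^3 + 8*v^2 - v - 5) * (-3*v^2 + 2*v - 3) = -9*v^5 - 18*v^4 + 10*v^3 - 11*v^2 - 7*v + 15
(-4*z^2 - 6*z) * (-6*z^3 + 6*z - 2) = 24*z^5 + 36*z^4 - 24*z^3 - 28*z^2 + 12*z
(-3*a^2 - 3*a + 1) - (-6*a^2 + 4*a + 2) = 3*a^2 - 7*a - 1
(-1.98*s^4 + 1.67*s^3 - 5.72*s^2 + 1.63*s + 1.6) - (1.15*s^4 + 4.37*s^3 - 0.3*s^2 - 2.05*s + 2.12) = -3.13*s^4 - 2.7*s^3 - 5.42*s^2 + 3.68*s - 0.52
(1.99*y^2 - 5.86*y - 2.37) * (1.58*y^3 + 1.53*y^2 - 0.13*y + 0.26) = 3.1442*y^5 - 6.2141*y^4 - 12.9691*y^3 - 2.3469*y^2 - 1.2155*y - 0.6162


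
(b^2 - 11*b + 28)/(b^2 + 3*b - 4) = (b^2 - 11*b + 28)/(b^2 + 3*b - 4)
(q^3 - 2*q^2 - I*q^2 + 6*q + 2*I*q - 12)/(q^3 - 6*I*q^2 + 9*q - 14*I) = (q^2 - q*(2 + 3*I) + 6*I)/(q^2 - 8*I*q - 7)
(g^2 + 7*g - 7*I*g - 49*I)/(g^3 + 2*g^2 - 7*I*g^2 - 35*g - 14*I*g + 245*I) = 1/(g - 5)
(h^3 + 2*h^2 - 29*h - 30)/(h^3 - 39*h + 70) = (h^2 + 7*h + 6)/(h^2 + 5*h - 14)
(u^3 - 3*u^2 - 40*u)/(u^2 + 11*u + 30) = u*(u - 8)/(u + 6)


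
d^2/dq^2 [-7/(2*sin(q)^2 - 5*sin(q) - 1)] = 7*(-16*sin(q)^4 + 30*sin(q)^3 - 9*sin(q)^2 - 55*sin(q) + 54)/(5*sin(q) + cos(2*q))^3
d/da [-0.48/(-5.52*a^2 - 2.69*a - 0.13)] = (-5.2992*a - 1.2912)/(5.52*a^2 + 2.69*a + 0.13)^2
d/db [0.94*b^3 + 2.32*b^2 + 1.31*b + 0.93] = 2.82*b^2 + 4.64*b + 1.31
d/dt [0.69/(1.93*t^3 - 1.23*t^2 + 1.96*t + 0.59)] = (-3.9951*t^2 + 1.6974*t - 1.3524)/(1.93*t^3 - 1.23*t^2 + 1.96*t + 0.59)^2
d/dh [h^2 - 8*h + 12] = 2*h - 8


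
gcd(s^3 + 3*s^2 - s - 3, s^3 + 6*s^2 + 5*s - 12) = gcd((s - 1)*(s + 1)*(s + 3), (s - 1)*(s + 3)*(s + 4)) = s^2 + 2*s - 3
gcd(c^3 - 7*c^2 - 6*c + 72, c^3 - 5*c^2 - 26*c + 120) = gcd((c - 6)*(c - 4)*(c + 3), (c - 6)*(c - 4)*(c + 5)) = c^2 - 10*c + 24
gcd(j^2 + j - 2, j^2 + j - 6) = 1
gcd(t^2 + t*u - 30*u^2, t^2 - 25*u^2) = t - 5*u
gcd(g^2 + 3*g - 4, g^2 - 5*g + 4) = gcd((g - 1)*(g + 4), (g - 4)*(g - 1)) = g - 1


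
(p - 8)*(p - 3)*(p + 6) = p^3 - 5*p^2 - 42*p + 144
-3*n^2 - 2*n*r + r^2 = (-3*n + r)*(n + r)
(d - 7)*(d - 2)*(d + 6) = d^3 - 3*d^2 - 40*d + 84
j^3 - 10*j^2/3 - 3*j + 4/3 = (j - 4)*(j - 1/3)*(j + 1)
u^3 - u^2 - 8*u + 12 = (u - 2)^2*(u + 3)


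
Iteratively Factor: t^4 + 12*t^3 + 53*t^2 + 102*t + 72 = (t + 4)*(t^3 + 8*t^2 + 21*t + 18) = (t + 3)*(t + 4)*(t^2 + 5*t + 6) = (t + 3)^2*(t + 4)*(t + 2)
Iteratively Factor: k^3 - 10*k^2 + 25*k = (k - 5)*(k^2 - 5*k) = k*(k - 5)*(k - 5)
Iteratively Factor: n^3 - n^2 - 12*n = (n - 4)*(n^2 + 3*n) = (n - 4)*(n + 3)*(n)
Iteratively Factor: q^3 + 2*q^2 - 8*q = (q)*(q^2 + 2*q - 8) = q*(q - 2)*(q + 4)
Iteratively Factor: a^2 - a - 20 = (a - 5)*(a + 4)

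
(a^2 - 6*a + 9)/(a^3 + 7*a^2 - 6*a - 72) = (a - 3)/(a^2 + 10*a + 24)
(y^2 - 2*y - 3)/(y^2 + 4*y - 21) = (y + 1)/(y + 7)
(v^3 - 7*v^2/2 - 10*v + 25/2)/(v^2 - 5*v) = v + 3/2 - 5/(2*v)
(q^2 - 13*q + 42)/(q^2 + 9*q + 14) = (q^2 - 13*q + 42)/(q^2 + 9*q + 14)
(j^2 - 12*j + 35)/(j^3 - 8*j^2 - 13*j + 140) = 1/(j + 4)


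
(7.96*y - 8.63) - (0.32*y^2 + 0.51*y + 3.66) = -0.32*y^2 + 7.45*y - 12.29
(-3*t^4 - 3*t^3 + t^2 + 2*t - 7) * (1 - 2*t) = 6*t^5 + 3*t^4 - 5*t^3 - 3*t^2 + 16*t - 7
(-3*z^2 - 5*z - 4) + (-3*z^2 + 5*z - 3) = -6*z^2 - 7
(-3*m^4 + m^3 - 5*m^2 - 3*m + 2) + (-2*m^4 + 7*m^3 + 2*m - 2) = -5*m^4 + 8*m^3 - 5*m^2 - m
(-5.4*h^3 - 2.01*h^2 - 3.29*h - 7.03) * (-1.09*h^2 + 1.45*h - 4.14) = 5.886*h^5 - 5.6391*h^4 + 23.0276*h^3 + 11.2136*h^2 + 3.4271*h + 29.1042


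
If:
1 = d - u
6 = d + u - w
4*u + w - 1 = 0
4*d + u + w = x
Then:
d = 2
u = 1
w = -3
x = 6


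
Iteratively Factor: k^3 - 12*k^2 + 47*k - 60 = (k - 4)*(k^2 - 8*k + 15) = (k - 4)*(k - 3)*(k - 5)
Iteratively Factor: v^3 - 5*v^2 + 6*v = (v - 2)*(v^2 - 3*v) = (v - 3)*(v - 2)*(v)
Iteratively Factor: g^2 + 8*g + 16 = (g + 4)*(g + 4)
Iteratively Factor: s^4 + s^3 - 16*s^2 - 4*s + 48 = (s - 3)*(s^3 + 4*s^2 - 4*s - 16) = (s - 3)*(s + 4)*(s^2 - 4) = (s - 3)*(s - 2)*(s + 4)*(s + 2)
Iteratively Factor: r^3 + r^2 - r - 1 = (r - 1)*(r^2 + 2*r + 1) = (r - 1)*(r + 1)*(r + 1)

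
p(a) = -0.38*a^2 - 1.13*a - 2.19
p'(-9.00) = 5.71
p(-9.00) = -22.80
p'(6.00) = -5.69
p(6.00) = -22.65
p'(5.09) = -5.00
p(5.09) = -17.79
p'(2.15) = -2.76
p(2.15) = -6.38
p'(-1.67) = 0.14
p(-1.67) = -1.36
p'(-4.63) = 2.39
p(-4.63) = -5.10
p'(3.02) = -3.43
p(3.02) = -9.07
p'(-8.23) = 5.12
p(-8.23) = -18.63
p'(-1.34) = -0.11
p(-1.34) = -1.36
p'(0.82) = -1.75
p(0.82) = -3.37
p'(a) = -0.76*a - 1.13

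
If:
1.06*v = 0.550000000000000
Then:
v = 0.52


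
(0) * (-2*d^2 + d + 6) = 0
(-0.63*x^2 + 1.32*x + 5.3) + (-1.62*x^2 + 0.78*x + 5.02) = -2.25*x^2 + 2.1*x + 10.32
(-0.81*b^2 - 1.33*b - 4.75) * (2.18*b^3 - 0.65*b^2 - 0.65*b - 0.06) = -1.7658*b^5 - 2.3729*b^4 - 8.964*b^3 + 4.0006*b^2 + 3.1673*b + 0.285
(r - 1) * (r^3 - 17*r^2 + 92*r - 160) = r^4 - 18*r^3 + 109*r^2 - 252*r + 160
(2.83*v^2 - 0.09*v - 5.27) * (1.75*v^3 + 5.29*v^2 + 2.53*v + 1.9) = 4.9525*v^5 + 14.8132*v^4 - 2.5387*v^3 - 22.729*v^2 - 13.5041*v - 10.013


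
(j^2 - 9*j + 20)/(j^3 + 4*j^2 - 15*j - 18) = (j^2 - 9*j + 20)/(j^3 + 4*j^2 - 15*j - 18)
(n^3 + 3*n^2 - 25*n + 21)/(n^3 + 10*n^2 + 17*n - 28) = (n - 3)/(n + 4)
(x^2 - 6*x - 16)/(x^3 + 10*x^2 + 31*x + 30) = (x - 8)/(x^2 + 8*x + 15)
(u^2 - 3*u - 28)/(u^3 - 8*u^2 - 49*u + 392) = (u + 4)/(u^2 - u - 56)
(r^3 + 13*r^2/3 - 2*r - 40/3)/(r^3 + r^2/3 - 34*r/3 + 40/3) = (r + 2)/(r - 2)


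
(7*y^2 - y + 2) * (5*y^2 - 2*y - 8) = 35*y^4 - 19*y^3 - 44*y^2 + 4*y - 16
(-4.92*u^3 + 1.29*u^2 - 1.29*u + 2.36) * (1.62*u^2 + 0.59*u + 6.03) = -7.9704*u^5 - 0.812999999999999*u^4 - 30.9963*u^3 + 10.8408*u^2 - 6.3863*u + 14.2308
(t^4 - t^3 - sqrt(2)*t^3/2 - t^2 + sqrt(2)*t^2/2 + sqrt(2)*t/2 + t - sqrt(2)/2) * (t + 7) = t^5 - sqrt(2)*t^4/2 + 6*t^4 - 8*t^3 - 3*sqrt(2)*t^3 - 6*t^2 + 4*sqrt(2)*t^2 + 3*sqrt(2)*t + 7*t - 7*sqrt(2)/2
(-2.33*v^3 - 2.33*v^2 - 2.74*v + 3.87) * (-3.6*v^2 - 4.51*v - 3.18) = 8.388*v^5 + 18.8963*v^4 + 27.7817*v^3 + 5.8348*v^2 - 8.7405*v - 12.3066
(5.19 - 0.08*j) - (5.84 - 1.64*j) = 1.56*j - 0.649999999999999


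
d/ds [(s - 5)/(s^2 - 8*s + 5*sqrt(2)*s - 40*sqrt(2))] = (s^2 - 8*s + 5*sqrt(2)*s - (s - 5)*(2*s - 8 + 5*sqrt(2)) - 40*sqrt(2))/(s^2 - 8*s + 5*sqrt(2)*s - 40*sqrt(2))^2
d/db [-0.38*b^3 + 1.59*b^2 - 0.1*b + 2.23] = -1.14*b^2 + 3.18*b - 0.1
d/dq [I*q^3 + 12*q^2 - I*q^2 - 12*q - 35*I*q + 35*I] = 3*I*q^2 + 2*q*(12 - I) - 12 - 35*I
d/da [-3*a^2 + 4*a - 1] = 4 - 6*a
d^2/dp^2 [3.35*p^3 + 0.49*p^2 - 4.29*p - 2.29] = 20.1*p + 0.98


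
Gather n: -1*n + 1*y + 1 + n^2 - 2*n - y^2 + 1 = n^2 - 3*n - y^2 + y + 2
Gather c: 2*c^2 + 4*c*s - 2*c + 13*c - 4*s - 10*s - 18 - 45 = 2*c^2 + c*(4*s + 11) - 14*s - 63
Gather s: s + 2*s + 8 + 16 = 3*s + 24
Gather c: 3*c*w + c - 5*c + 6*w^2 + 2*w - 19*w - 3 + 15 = c*(3*w - 4) + 6*w^2 - 17*w + 12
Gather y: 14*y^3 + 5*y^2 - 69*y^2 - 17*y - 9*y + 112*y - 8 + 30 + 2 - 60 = 14*y^3 - 64*y^2 + 86*y - 36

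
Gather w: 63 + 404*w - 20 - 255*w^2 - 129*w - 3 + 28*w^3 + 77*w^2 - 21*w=28*w^3 - 178*w^2 + 254*w + 40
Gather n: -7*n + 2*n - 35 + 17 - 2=-5*n - 20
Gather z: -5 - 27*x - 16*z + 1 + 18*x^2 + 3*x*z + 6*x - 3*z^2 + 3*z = 18*x^2 - 21*x - 3*z^2 + z*(3*x - 13) - 4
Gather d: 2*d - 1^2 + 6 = 2*d + 5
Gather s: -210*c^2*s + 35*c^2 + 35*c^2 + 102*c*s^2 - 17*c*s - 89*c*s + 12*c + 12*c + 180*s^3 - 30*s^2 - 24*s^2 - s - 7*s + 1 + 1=70*c^2 + 24*c + 180*s^3 + s^2*(102*c - 54) + s*(-210*c^2 - 106*c - 8) + 2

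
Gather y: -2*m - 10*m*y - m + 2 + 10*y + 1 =-3*m + y*(10 - 10*m) + 3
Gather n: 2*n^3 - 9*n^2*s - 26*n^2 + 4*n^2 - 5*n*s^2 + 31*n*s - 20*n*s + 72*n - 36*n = 2*n^3 + n^2*(-9*s - 22) + n*(-5*s^2 + 11*s + 36)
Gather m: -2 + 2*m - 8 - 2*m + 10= 0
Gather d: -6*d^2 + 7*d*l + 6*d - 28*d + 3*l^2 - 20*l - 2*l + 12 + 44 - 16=-6*d^2 + d*(7*l - 22) + 3*l^2 - 22*l + 40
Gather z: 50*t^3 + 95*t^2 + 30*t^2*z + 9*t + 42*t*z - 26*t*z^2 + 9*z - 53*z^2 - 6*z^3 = 50*t^3 + 95*t^2 + 9*t - 6*z^3 + z^2*(-26*t - 53) + z*(30*t^2 + 42*t + 9)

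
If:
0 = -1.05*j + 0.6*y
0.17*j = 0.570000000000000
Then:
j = 3.35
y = 5.87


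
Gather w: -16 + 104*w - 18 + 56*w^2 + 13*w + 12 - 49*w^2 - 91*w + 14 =7*w^2 + 26*w - 8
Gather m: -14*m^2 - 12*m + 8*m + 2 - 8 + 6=-14*m^2 - 4*m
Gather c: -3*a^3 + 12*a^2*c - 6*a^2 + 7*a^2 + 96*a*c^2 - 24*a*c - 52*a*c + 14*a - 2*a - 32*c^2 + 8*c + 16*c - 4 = -3*a^3 + a^2 + 12*a + c^2*(96*a - 32) + c*(12*a^2 - 76*a + 24) - 4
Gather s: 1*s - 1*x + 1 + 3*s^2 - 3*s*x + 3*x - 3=3*s^2 + s*(1 - 3*x) + 2*x - 2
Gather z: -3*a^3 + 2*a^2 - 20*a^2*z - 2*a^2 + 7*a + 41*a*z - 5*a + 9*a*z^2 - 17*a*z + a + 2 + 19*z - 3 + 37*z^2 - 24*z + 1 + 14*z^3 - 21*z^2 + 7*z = -3*a^3 + 3*a + 14*z^3 + z^2*(9*a + 16) + z*(-20*a^2 + 24*a + 2)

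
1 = 1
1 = 1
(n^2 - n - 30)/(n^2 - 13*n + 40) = (n^2 - n - 30)/(n^2 - 13*n + 40)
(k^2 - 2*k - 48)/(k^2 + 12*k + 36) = (k - 8)/(k + 6)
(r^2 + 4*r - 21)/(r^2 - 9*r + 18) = (r + 7)/(r - 6)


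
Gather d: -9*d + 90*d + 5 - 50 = 81*d - 45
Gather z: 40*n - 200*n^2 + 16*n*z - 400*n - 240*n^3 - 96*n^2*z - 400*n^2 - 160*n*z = -240*n^3 - 600*n^2 - 360*n + z*(-96*n^2 - 144*n)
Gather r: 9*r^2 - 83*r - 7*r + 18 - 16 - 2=9*r^2 - 90*r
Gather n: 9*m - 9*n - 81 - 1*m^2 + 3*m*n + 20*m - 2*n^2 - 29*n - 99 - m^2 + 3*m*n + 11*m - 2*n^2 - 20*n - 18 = -2*m^2 + 40*m - 4*n^2 + n*(6*m - 58) - 198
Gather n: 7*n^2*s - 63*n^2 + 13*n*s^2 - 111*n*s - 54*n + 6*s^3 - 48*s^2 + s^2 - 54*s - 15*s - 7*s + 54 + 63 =n^2*(7*s - 63) + n*(13*s^2 - 111*s - 54) + 6*s^3 - 47*s^2 - 76*s + 117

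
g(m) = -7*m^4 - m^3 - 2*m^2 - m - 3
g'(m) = -28*m^3 - 3*m^2 - 4*m - 1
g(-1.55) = -42.94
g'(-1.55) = 102.26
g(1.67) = -69.35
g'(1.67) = -146.46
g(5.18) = -5240.68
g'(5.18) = -3993.99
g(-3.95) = -1672.69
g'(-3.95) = 1693.63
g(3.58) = -1227.92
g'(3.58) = -1338.49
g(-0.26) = -2.89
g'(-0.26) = 0.33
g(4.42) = -2804.54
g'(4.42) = -2495.11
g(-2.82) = -436.34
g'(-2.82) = 614.34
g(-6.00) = -8925.00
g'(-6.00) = 5963.00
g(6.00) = -9369.00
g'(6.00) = -6181.00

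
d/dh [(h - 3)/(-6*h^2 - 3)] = (2*h^2 - 12*h - 1)/(3*(4*h^4 + 4*h^2 + 1))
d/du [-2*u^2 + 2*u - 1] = 2 - 4*u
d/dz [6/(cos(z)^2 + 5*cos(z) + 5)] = 6*(2*cos(z) + 5)*sin(z)/(cos(z)^2 + 5*cos(z) + 5)^2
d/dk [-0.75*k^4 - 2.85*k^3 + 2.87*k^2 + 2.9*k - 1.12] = -3.0*k^3 - 8.55*k^2 + 5.74*k + 2.9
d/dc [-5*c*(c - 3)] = 15 - 10*c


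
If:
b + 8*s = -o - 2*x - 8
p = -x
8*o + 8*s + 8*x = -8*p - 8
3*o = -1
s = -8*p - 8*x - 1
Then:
No Solution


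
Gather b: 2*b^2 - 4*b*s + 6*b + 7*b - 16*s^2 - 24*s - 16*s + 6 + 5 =2*b^2 + b*(13 - 4*s) - 16*s^2 - 40*s + 11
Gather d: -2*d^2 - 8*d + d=-2*d^2 - 7*d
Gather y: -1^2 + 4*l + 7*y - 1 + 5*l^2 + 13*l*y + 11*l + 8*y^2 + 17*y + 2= 5*l^2 + 15*l + 8*y^2 + y*(13*l + 24)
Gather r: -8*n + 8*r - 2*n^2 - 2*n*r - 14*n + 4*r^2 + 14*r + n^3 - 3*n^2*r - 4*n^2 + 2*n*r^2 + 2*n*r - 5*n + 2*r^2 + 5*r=n^3 - 6*n^2 - 27*n + r^2*(2*n + 6) + r*(27 - 3*n^2)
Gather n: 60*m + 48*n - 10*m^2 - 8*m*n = -10*m^2 + 60*m + n*(48 - 8*m)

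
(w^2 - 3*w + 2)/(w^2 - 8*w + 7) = (w - 2)/(w - 7)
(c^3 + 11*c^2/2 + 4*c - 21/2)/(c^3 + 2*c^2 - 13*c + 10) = (2*c^2 + 13*c + 21)/(2*(c^2 + 3*c - 10))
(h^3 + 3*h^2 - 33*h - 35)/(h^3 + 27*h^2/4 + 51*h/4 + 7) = 4*(h^2 + 2*h - 35)/(4*h^2 + 23*h + 28)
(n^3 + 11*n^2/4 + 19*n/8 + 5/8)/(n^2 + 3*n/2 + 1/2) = n + 5/4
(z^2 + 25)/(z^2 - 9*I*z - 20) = (z + 5*I)/(z - 4*I)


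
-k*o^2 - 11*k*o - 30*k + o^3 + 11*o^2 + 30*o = (-k + o)*(o + 5)*(o + 6)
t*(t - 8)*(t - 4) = t^3 - 12*t^2 + 32*t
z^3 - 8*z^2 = z^2*(z - 8)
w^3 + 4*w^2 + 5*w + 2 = (w + 1)^2*(w + 2)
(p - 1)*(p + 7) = p^2 + 6*p - 7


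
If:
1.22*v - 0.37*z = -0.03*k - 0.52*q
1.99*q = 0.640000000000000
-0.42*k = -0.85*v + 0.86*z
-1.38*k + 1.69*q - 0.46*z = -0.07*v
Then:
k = 0.58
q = 0.32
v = -0.34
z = -0.62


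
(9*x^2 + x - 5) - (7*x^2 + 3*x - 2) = 2*x^2 - 2*x - 3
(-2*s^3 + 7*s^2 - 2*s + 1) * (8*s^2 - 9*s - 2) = -16*s^5 + 74*s^4 - 75*s^3 + 12*s^2 - 5*s - 2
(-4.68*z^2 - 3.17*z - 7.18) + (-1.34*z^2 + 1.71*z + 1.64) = -6.02*z^2 - 1.46*z - 5.54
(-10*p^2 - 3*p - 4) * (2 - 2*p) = 20*p^3 - 14*p^2 + 2*p - 8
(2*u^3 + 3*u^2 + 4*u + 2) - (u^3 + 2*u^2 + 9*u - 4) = u^3 + u^2 - 5*u + 6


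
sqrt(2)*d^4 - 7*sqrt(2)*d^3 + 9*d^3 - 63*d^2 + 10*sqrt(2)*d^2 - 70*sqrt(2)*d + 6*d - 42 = (d - 7)*(d + sqrt(2))*(d + 3*sqrt(2))*(sqrt(2)*d + 1)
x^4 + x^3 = x^3*(x + 1)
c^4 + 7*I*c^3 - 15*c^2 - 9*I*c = c*(c + I)*(c + 3*I)^2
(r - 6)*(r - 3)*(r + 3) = r^3 - 6*r^2 - 9*r + 54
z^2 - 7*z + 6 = (z - 6)*(z - 1)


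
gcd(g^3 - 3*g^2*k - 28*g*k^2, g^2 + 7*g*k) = g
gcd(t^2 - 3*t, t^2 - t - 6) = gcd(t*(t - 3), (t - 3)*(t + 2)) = t - 3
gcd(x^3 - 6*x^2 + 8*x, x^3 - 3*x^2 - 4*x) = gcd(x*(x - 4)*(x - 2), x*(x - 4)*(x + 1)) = x^2 - 4*x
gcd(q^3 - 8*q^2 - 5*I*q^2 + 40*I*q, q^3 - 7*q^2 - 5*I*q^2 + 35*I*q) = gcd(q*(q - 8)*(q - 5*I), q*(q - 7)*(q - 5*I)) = q^2 - 5*I*q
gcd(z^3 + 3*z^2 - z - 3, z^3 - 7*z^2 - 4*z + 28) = 1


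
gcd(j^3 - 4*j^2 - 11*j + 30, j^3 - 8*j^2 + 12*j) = j - 2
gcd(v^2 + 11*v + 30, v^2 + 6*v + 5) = v + 5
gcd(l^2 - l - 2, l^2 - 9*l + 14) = l - 2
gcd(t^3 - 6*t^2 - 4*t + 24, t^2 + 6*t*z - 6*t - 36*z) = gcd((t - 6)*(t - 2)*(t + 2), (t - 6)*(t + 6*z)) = t - 6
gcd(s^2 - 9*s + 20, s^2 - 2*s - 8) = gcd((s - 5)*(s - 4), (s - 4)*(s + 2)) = s - 4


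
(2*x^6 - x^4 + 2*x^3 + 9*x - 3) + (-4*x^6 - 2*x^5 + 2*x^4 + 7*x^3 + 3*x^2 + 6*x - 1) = -2*x^6 - 2*x^5 + x^4 + 9*x^3 + 3*x^2 + 15*x - 4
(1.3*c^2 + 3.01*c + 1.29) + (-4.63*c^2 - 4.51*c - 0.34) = -3.33*c^2 - 1.5*c + 0.95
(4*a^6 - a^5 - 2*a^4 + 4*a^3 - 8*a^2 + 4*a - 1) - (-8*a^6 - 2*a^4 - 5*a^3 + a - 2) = 12*a^6 - a^5 + 9*a^3 - 8*a^2 + 3*a + 1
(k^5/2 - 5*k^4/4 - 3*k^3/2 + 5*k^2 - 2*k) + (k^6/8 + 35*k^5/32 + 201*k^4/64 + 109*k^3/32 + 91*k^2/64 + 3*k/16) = k^6/8 + 51*k^5/32 + 121*k^4/64 + 61*k^3/32 + 411*k^2/64 - 29*k/16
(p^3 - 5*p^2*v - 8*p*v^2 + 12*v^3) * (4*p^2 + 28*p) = 4*p^5 - 20*p^4*v + 28*p^4 - 32*p^3*v^2 - 140*p^3*v + 48*p^2*v^3 - 224*p^2*v^2 + 336*p*v^3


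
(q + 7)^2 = q^2 + 14*q + 49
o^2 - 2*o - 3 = (o - 3)*(o + 1)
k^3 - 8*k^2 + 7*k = k*(k - 7)*(k - 1)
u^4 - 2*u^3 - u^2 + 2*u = u*(u - 2)*(u - 1)*(u + 1)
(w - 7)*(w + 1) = w^2 - 6*w - 7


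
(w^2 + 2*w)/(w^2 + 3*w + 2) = w/(w + 1)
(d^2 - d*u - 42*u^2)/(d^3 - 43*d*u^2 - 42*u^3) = 1/(d + u)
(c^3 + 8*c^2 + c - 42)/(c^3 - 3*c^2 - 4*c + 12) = (c^2 + 10*c + 21)/(c^2 - c - 6)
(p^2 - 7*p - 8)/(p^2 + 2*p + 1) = (p - 8)/(p + 1)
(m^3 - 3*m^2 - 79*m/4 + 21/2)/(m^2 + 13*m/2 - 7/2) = (m^2 - 5*m/2 - 21)/(m + 7)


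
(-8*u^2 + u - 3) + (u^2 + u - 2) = -7*u^2 + 2*u - 5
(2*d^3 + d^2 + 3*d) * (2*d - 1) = 4*d^4 + 5*d^2 - 3*d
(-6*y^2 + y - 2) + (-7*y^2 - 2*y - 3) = -13*y^2 - y - 5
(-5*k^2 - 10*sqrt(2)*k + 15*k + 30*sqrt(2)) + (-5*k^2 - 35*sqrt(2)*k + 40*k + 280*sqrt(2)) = -10*k^2 - 45*sqrt(2)*k + 55*k + 310*sqrt(2)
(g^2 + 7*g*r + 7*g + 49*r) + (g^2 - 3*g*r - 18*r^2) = 2*g^2 + 4*g*r + 7*g - 18*r^2 + 49*r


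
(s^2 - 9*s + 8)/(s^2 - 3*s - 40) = (s - 1)/(s + 5)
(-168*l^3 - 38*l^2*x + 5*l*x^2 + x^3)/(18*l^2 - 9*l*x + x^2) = (28*l^2 + 11*l*x + x^2)/(-3*l + x)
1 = 1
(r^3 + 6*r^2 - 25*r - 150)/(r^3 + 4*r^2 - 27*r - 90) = (r + 5)/(r + 3)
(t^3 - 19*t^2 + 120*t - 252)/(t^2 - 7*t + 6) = (t^2 - 13*t + 42)/(t - 1)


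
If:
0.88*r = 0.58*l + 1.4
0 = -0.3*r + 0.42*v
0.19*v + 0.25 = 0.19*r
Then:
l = 4.57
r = 4.61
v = 3.29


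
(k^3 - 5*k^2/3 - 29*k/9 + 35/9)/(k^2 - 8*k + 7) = (9*k^2 - 6*k - 35)/(9*(k - 7))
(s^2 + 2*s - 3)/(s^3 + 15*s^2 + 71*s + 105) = (s - 1)/(s^2 + 12*s + 35)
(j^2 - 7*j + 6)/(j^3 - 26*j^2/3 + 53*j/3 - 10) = 3/(3*j - 5)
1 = 1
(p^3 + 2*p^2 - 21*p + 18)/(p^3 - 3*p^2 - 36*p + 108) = (p - 1)/(p - 6)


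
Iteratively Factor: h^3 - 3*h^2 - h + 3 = (h - 3)*(h^2 - 1) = (h - 3)*(h - 1)*(h + 1)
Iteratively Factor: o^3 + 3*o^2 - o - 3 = (o + 3)*(o^2 - 1) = (o + 1)*(o + 3)*(o - 1)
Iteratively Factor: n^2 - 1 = (n - 1)*(n + 1)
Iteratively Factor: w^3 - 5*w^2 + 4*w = (w - 1)*(w^2 - 4*w) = (w - 4)*(w - 1)*(w)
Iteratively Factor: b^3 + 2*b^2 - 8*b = (b - 2)*(b^2 + 4*b) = (b - 2)*(b + 4)*(b)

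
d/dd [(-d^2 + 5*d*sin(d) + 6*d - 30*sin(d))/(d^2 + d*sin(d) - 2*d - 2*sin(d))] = (6*d^3*cos(d) - 6*d^2*sin(d) - 48*d^2*cos(d) - 4*d^2 + 64*d*sin(d) + 72*d*cos(d) + 20*sin(d)^2 - 72*sin(d))/((d - 2)^2*(d + sin(d))^2)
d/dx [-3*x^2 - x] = -6*x - 1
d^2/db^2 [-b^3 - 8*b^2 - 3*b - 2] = -6*b - 16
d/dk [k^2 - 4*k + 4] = 2*k - 4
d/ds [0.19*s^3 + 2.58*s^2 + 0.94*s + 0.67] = 0.57*s^2 + 5.16*s + 0.94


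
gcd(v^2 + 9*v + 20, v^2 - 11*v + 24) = 1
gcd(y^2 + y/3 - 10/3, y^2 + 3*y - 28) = 1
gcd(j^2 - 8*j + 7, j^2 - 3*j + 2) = j - 1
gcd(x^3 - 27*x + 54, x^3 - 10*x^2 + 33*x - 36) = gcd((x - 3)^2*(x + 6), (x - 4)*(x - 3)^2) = x^2 - 6*x + 9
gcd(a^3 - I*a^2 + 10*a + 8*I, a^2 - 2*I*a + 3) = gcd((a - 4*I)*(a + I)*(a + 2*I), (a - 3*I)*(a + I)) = a + I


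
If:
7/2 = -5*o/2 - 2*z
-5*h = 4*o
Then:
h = 16*z/25 + 28/25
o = -4*z/5 - 7/5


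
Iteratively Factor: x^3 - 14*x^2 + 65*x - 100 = (x - 5)*(x^2 - 9*x + 20) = (x - 5)^2*(x - 4)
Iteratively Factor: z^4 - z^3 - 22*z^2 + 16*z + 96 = (z + 4)*(z^3 - 5*z^2 - 2*z + 24) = (z - 3)*(z + 4)*(z^2 - 2*z - 8) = (z - 3)*(z + 2)*(z + 4)*(z - 4)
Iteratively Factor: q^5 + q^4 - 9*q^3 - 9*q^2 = (q + 3)*(q^4 - 2*q^3 - 3*q^2) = (q + 1)*(q + 3)*(q^3 - 3*q^2) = q*(q + 1)*(q + 3)*(q^2 - 3*q) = q*(q - 3)*(q + 1)*(q + 3)*(q)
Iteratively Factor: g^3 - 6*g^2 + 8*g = (g)*(g^2 - 6*g + 8) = g*(g - 2)*(g - 4)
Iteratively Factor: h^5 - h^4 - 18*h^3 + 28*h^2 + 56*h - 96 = (h + 2)*(h^4 - 3*h^3 - 12*h^2 + 52*h - 48) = (h - 2)*(h + 2)*(h^3 - h^2 - 14*h + 24) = (h - 2)^2*(h + 2)*(h^2 + h - 12) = (h - 3)*(h - 2)^2*(h + 2)*(h + 4)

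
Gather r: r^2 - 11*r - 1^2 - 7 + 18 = r^2 - 11*r + 10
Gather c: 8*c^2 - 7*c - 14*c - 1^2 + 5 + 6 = 8*c^2 - 21*c + 10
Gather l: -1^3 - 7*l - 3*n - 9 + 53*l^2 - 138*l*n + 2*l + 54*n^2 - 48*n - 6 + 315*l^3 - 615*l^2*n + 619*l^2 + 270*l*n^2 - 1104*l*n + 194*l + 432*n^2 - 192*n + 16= 315*l^3 + l^2*(672 - 615*n) + l*(270*n^2 - 1242*n + 189) + 486*n^2 - 243*n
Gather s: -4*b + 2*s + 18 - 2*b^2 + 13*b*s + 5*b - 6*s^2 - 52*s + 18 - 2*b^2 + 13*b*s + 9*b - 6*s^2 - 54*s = -4*b^2 + 10*b - 12*s^2 + s*(26*b - 104) + 36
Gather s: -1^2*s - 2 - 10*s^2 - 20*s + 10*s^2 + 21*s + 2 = 0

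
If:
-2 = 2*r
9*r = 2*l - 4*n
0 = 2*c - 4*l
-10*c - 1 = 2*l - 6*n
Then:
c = 25/19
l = 25/38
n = 49/19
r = -1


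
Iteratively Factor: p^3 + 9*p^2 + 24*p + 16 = (p + 4)*(p^2 + 5*p + 4) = (p + 1)*(p + 4)*(p + 4)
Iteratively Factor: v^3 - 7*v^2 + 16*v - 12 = (v - 3)*(v^2 - 4*v + 4) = (v - 3)*(v - 2)*(v - 2)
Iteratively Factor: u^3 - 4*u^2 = (u)*(u^2 - 4*u) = u*(u - 4)*(u)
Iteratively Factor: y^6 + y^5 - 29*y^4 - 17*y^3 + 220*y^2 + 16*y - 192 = (y - 3)*(y^5 + 4*y^4 - 17*y^3 - 68*y^2 + 16*y + 64) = (y - 3)*(y + 4)*(y^4 - 17*y^2 + 16) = (y - 4)*(y - 3)*(y + 4)*(y^3 + 4*y^2 - y - 4) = (y - 4)*(y - 3)*(y - 1)*(y + 4)*(y^2 + 5*y + 4) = (y - 4)*(y - 3)*(y - 1)*(y + 1)*(y + 4)*(y + 4)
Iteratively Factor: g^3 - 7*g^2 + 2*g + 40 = (g + 2)*(g^2 - 9*g + 20) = (g - 4)*(g + 2)*(g - 5)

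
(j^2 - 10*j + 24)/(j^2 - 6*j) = (j - 4)/j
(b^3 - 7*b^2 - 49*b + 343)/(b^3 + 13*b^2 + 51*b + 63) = (b^2 - 14*b + 49)/(b^2 + 6*b + 9)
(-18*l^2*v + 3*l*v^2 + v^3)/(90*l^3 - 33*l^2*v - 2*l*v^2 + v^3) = v/(-5*l + v)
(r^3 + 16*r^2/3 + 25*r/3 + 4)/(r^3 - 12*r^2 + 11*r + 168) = (3*r^2 + 7*r + 4)/(3*(r^2 - 15*r + 56))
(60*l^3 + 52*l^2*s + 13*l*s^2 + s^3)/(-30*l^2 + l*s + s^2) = (10*l^2 + 7*l*s + s^2)/(-5*l + s)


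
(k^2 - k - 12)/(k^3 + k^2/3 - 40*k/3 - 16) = 3/(3*k + 4)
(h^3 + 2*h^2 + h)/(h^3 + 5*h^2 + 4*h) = (h + 1)/(h + 4)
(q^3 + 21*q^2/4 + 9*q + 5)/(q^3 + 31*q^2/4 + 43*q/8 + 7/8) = 2*(4*q^3 + 21*q^2 + 36*q + 20)/(8*q^3 + 62*q^2 + 43*q + 7)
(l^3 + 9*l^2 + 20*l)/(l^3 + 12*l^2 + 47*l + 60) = l/(l + 3)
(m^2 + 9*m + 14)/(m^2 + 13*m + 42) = (m + 2)/(m + 6)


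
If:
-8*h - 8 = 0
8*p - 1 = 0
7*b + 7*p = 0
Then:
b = -1/8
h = -1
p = 1/8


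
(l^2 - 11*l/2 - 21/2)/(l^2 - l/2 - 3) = (l - 7)/(l - 2)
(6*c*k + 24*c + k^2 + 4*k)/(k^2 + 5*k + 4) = (6*c + k)/(k + 1)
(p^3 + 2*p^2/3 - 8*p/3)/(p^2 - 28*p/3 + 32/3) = p*(p + 2)/(p - 8)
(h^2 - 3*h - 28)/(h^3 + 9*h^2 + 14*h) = (h^2 - 3*h - 28)/(h*(h^2 + 9*h + 14))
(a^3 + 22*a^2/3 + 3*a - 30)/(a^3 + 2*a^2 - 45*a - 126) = (a - 5/3)/(a - 7)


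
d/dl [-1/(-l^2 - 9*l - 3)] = (-2*l - 9)/(l^2 + 9*l + 3)^2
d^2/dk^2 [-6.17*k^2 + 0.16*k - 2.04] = -12.3400000000000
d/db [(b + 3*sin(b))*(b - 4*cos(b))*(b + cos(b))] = 3*sqrt(2)*b^2*sin(b + pi/4) + 3*b^2 + 4*b*sin(2*b) - 9*b*cos(2*b) - 6*sqrt(2)*b*cos(b + pi/4) - 9*sin(2*b)/2 - 3*cos(b) - 2*cos(2*b) - 9*cos(3*b) - 2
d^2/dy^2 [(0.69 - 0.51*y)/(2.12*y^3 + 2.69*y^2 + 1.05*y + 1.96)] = (-13.752864*y^5 + 19.763064*y^4 + 57.84861*y^3 + 64.602918*y^2 + 10.624446*y - 3.655302)/(9.528128*y^9 + 36.269808*y^8 + 60.178956*y^7 + 81.819821*y^6 + 96.870543*y^5 + 77.623203*y^4 + 58.806321*y^3 + 37.484412*y^2 + 12.10104*y + 7.529536)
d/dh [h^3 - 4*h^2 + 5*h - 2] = 3*h^2 - 8*h + 5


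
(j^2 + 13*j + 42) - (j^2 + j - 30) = 12*j + 72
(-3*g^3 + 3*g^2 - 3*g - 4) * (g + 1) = -3*g^4 - 7*g - 4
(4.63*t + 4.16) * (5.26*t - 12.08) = 24.3538*t^2 - 34.0488*t - 50.2528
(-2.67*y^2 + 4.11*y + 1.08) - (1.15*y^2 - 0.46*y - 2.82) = -3.82*y^2 + 4.57*y + 3.9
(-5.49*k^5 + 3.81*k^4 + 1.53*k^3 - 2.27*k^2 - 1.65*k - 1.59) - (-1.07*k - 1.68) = -5.49*k^5 + 3.81*k^4 + 1.53*k^3 - 2.27*k^2 - 0.58*k + 0.0899999999999999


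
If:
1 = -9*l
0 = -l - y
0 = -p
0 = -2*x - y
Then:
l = -1/9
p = 0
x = -1/18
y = 1/9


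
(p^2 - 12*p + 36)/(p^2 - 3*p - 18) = (p - 6)/(p + 3)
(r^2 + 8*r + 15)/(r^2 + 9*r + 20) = (r + 3)/(r + 4)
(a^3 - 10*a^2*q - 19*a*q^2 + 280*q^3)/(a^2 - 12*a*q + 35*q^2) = (-a^2 + 3*a*q + 40*q^2)/(-a + 5*q)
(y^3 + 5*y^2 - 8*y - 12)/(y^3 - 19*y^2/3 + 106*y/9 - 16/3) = 9*(y^3 + 5*y^2 - 8*y - 12)/(9*y^3 - 57*y^2 + 106*y - 48)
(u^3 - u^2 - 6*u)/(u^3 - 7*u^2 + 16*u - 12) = u*(u + 2)/(u^2 - 4*u + 4)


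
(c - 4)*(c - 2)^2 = c^3 - 8*c^2 + 20*c - 16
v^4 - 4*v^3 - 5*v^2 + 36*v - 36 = (v - 3)*(v - 2)^2*(v + 3)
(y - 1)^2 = y^2 - 2*y + 1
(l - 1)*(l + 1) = l^2 - 1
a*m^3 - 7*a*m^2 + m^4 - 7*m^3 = m^2*(a + m)*(m - 7)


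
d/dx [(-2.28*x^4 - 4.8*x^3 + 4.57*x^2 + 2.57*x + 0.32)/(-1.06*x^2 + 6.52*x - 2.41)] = (4.8336*x^5 - 39.5088*x^4 - 40.6128*x^3 + 67.2246*x^2 - 21.349*x - 8.2801)/(1.1236*x^4 - 13.8224*x^3 + 47.6196*x^2 - 31.4264*x + 5.8081)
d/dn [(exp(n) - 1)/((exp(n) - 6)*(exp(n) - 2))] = (-exp(2*n) + 2*exp(n) + 4)*exp(n)/(exp(4*n) - 16*exp(3*n) + 88*exp(2*n) - 192*exp(n) + 144)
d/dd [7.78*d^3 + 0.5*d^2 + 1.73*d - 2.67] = 23.34*d^2 + 1.0*d + 1.73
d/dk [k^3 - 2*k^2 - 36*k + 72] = 3*k^2 - 4*k - 36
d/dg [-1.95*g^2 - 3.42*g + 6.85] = -3.9*g - 3.42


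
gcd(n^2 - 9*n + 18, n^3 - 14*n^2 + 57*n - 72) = n - 3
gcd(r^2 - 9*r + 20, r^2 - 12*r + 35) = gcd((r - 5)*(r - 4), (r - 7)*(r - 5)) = r - 5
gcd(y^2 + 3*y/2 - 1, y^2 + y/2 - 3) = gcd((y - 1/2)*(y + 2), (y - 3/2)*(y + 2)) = y + 2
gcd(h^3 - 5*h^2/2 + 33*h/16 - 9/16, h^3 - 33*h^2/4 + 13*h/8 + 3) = h - 3/4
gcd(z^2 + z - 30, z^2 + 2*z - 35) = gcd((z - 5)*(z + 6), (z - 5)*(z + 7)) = z - 5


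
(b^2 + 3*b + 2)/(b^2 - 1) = (b + 2)/(b - 1)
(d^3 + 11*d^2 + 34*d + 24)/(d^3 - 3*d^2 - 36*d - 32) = (d + 6)/(d - 8)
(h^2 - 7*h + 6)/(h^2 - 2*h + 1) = (h - 6)/(h - 1)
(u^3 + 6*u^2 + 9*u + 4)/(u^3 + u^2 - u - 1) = (u + 4)/(u - 1)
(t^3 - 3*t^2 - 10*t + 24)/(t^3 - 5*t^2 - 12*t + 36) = (t - 4)/(t - 6)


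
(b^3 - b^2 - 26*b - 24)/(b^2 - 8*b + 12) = (b^2 + 5*b + 4)/(b - 2)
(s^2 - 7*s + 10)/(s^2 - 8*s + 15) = (s - 2)/(s - 3)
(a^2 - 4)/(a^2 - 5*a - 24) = (4 - a^2)/(-a^2 + 5*a + 24)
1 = 1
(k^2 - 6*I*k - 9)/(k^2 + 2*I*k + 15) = (k - 3*I)/(k + 5*I)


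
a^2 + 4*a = a*(a + 4)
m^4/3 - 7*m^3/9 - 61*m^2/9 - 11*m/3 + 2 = (m/3 + 1)*(m - 6)*(m - 1/3)*(m + 1)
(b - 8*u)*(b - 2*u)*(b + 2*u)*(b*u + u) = b^4*u - 8*b^3*u^2 + b^3*u - 4*b^2*u^3 - 8*b^2*u^2 + 32*b*u^4 - 4*b*u^3 + 32*u^4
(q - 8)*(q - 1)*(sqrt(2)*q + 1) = sqrt(2)*q^3 - 9*sqrt(2)*q^2 + q^2 - 9*q + 8*sqrt(2)*q + 8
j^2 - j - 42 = (j - 7)*(j + 6)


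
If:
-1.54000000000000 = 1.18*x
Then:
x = -1.31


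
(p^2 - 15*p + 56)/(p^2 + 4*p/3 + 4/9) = 9*(p^2 - 15*p + 56)/(9*p^2 + 12*p + 4)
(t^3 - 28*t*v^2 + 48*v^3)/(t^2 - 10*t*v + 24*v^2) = (t^2 + 4*t*v - 12*v^2)/(t - 6*v)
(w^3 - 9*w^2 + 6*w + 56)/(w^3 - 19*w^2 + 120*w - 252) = (w^2 - 2*w - 8)/(w^2 - 12*w + 36)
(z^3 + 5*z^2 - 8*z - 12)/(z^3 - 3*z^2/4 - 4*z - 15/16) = 16*(-z^3 - 5*z^2 + 8*z + 12)/(-16*z^3 + 12*z^2 + 64*z + 15)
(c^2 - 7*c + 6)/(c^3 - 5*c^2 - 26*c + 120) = (c - 1)/(c^2 + c - 20)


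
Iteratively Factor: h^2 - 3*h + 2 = (h - 2)*(h - 1)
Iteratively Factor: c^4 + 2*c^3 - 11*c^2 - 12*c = (c - 3)*(c^3 + 5*c^2 + 4*c) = c*(c - 3)*(c^2 + 5*c + 4) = c*(c - 3)*(c + 1)*(c + 4)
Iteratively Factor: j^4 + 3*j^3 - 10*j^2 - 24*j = (j)*(j^3 + 3*j^2 - 10*j - 24) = j*(j + 4)*(j^2 - j - 6) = j*(j + 2)*(j + 4)*(j - 3)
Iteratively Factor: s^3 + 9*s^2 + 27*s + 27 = (s + 3)*(s^2 + 6*s + 9) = (s + 3)^2*(s + 3)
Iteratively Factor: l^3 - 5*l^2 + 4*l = (l - 1)*(l^2 - 4*l) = (l - 4)*(l - 1)*(l)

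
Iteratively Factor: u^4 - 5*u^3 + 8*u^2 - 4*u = (u - 1)*(u^3 - 4*u^2 + 4*u) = u*(u - 1)*(u^2 - 4*u + 4) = u*(u - 2)*(u - 1)*(u - 2)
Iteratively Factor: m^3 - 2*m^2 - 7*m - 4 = (m - 4)*(m^2 + 2*m + 1) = (m - 4)*(m + 1)*(m + 1)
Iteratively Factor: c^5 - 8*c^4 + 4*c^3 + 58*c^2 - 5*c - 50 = (c + 1)*(c^4 - 9*c^3 + 13*c^2 + 45*c - 50) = (c - 1)*(c + 1)*(c^3 - 8*c^2 + 5*c + 50) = (c - 5)*(c - 1)*(c + 1)*(c^2 - 3*c - 10) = (c - 5)*(c - 1)*(c + 1)*(c + 2)*(c - 5)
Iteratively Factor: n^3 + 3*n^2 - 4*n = (n)*(n^2 + 3*n - 4) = n*(n + 4)*(n - 1)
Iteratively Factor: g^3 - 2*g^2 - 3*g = (g - 3)*(g^2 + g) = g*(g - 3)*(g + 1)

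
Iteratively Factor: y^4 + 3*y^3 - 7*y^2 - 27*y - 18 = (y - 3)*(y^3 + 6*y^2 + 11*y + 6) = (y - 3)*(y + 1)*(y^2 + 5*y + 6) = (y - 3)*(y + 1)*(y + 2)*(y + 3)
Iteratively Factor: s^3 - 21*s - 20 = (s + 4)*(s^2 - 4*s - 5) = (s + 1)*(s + 4)*(s - 5)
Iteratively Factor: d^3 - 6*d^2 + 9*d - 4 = (d - 4)*(d^2 - 2*d + 1) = (d - 4)*(d - 1)*(d - 1)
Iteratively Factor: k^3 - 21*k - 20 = (k - 5)*(k^2 + 5*k + 4) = (k - 5)*(k + 4)*(k + 1)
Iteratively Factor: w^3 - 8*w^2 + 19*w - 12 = (w - 1)*(w^2 - 7*w + 12) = (w - 3)*(w - 1)*(w - 4)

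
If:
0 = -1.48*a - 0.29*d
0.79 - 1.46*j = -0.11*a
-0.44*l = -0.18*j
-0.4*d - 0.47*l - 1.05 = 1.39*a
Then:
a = 1.81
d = -9.25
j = 0.68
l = 0.28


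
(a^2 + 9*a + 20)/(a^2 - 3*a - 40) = (a + 4)/(a - 8)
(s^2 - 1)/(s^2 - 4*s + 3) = (s + 1)/(s - 3)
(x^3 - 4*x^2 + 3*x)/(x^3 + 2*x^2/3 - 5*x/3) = 3*(x - 3)/(3*x + 5)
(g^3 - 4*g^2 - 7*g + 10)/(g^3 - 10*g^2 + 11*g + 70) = (g - 1)/(g - 7)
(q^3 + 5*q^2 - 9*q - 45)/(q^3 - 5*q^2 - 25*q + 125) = (q^2 - 9)/(q^2 - 10*q + 25)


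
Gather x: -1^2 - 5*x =-5*x - 1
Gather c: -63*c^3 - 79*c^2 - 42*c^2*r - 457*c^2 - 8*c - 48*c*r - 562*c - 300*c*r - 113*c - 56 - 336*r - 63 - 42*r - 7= -63*c^3 + c^2*(-42*r - 536) + c*(-348*r - 683) - 378*r - 126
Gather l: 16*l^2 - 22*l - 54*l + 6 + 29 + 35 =16*l^2 - 76*l + 70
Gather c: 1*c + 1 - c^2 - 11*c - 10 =-c^2 - 10*c - 9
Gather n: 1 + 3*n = 3*n + 1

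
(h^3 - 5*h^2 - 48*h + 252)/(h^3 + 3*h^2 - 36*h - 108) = (h^2 + h - 42)/(h^2 + 9*h + 18)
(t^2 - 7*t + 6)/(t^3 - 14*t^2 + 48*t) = (t - 1)/(t*(t - 8))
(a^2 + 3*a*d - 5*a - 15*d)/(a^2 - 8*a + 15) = (a + 3*d)/(a - 3)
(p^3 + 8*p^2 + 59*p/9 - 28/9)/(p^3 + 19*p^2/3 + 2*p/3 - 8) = (3*p^2 + 20*p - 7)/(3*(p^2 + 5*p - 6))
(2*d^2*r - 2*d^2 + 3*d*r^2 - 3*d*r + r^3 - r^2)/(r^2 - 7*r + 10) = (2*d^2*r - 2*d^2 + 3*d*r^2 - 3*d*r + r^3 - r^2)/(r^2 - 7*r + 10)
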